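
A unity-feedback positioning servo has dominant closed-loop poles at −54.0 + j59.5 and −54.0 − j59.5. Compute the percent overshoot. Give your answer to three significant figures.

%OS ≈ 5.78%

With σ = 54.0, ω_d = 59.5: ω_n = √(σ²+ω_d²) = 80.4 rad/s, ζ = σ/ω_n = 0.672.
%OS = 100 e^{−πζ/√(1−ζ²)} with ζ = 0.672 gives 5.78%.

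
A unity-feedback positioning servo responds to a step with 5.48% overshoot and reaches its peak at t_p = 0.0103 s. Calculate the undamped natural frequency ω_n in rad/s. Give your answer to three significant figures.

The overshoot fixes ζ = −ln(OS)/√(π²+ln²(OS)) = 0.679.
From t_p = π/ω_d, ω_d = π/0.0103 = 305 rad/s, so ω_n = ω_d/√(1−ζ²) = 415 rad/s.

ω_n ≈ 415 rad/s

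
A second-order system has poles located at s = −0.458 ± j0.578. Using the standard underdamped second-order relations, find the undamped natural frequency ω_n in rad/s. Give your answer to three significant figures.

ω_n ≈ 0.737 rad/s

With σ = 0.458, ω_d = 0.578: ω_n = √(σ²+ω_d²) = 0.737 rad/s, ζ = σ/ω_n = 0.621.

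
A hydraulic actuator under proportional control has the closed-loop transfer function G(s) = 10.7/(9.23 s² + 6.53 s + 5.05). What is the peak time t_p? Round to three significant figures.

Dividing through by 9.23: denominator becomes s² + 0.7075 s + 0.5471.
So ω_n = √0.5471 = 0.740 rad/s and ζ = 0.7075/(2·0.740) = 0.478.
The damped frequency ω_d = ω_n√(1−ζ²) = 0.650 rad/s. t_p = π/ω_d = 4.84 s.

t_p ≈ 4.84 s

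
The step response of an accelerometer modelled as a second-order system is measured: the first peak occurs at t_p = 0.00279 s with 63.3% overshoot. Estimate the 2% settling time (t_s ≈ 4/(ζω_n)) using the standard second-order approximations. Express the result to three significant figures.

t_s ≈ 0.0244 s

The overshoot fixes ζ = −ln(OS)/√(π²+ln²(OS)) = 0.144.
t_p = π/ω_d ⇒ ω_d = 1130 rad/s; then ω_n = ω_d/√(1−ζ²) = 1140 rad/s.
t_s ≈ 4/(ζω_n) = 4/(0.144·1140) = 0.0244 s.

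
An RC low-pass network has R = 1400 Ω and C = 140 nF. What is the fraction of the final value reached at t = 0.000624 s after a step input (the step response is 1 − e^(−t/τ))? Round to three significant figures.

τ = RC = 1400 × 140 nF = 0.000196 s.
y(t)/y_∞ = 1 − e^(−t/τ) = 1 − e^(−0.000624/0.000196) = 1 − e^(−3.18) = 0.959.

y/y_∞ ≈ 0.959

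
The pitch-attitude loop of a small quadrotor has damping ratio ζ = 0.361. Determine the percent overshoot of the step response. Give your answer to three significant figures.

For an underdamped second-order system, %OS = 100·exp(−πζ/√(1−ζ²)).
πζ/√(1−ζ²) = π·0.361/√(1−0.130) = 1.216, so %OS = 100·e^(−1.216) = 29.6%.

%OS ≈ 29.6%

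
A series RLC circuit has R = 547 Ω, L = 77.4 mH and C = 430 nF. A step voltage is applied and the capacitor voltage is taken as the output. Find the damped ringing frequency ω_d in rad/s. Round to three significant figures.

For a series RLC circuit (capacitor voltage as output), ω_n = 1/√(LC) = 1/√(77.4 mH · 430 nF) = 5480 rad/s.
ζ = (R/2)·√(C/L) = (547/2)·√(430 nF/77.4 mH) = 0.645.
ω_d = 5480·√(1 − 0.645²) = 4190 rad/s.

ω_d ≈ 4190 rad/s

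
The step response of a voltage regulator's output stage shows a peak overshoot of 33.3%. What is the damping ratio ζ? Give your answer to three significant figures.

Inverting the overshoot relation: ζ = |ln 0.333|/√(π² + ln²0.333) = 0.330.

ζ ≈ 0.330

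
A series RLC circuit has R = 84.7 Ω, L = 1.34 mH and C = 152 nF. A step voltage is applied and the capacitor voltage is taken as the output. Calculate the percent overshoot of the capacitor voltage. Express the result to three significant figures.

%OS ≈ 20.4%

For a series RLC circuit (capacitor voltage as output), ω_n = 1/√(LC) = 1/√(1.34 mH · 152 nF) = 70100 rad/s.
ζ = (R/2)·√(C/L) = (84.7/2)·√(152 nF/1.34 mH) = 0.451.
%OS = 100 e^{−πζ/√(1−ζ²)} with ζ = 0.451 gives 20.4%.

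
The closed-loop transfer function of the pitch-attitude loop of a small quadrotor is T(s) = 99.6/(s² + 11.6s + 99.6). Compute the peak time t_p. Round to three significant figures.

t_p ≈ 0.387 s

Matching coefficients with s² + 2ζω_n s + ω_n² gives ω_n² = 99.6 ⇒ ω_n = 9.98 rad/s, and ζ = 11.6/(2ω_n) = 0.581.
The damped frequency ω_d = ω_n√(1−ζ²) = 8.12 rad/s. Then t_p = π/ω_d = 0.387 s.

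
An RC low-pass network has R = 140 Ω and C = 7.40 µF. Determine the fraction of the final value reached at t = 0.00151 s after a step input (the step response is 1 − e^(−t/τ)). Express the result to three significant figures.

y/y_∞ ≈ 0.767

τ = RC = 140 × 7.40 µF = 0.00104 s.
y(t)/y_∞ = 1 − e^(−t/τ) = 1 − e^(−0.00151/0.00104) = 1 − e^(−1.46) = 0.767.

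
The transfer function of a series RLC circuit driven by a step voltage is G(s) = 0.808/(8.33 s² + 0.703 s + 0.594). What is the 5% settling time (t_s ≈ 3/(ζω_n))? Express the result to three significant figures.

t_s ≈ 71.1 s

Dividing through by 8.33: denominator becomes s² + 0.08439 s + 0.07131.
So ω_n = √0.07131 = 0.267 rad/s and ζ = 0.08439/(2·0.267) = 0.158.
t_s ≈ 3/(ζω_n) = 71.1 s.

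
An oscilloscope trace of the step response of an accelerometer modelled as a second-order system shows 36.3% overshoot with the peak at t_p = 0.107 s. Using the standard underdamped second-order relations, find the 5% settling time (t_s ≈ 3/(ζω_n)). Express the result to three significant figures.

ζ from %OS: ζ = |ln 0.363|/√(π²+ln²0.363) = 0.307.
From t_p = π/ω_d, ω_d = π/0.107 = 29.4 rad/s, so ω_n = ω_d/√(1−ζ²) = 30.9 rad/s.
t_s ≈ 3/(ζω_n) = 3/(0.307·30.9) = 0.317 s.

t_s ≈ 0.317 s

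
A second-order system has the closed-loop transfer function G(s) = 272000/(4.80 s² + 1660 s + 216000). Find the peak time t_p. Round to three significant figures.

Dividing through by 4.80: denominator becomes s² + 345.8 s + 45000.
So ω_n = √45000 = 212 rad/s and ζ = 345.8/(2·212) = 0.815.
ω_d = ω_n√(1−ζ²) = 123 rad/s. t_p = π/ω_d = 0.0256 s.

t_p ≈ 0.0256 s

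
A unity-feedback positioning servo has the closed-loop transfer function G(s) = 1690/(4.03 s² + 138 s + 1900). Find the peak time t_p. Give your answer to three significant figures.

Dividing through by 4.03: denominator becomes s² + 34.24 s + 471.5.
So ω_n = √471.5 = 21.7 rad/s and ζ = 34.24/(2·21.7) = 0.789.
The damped frequency ω_d = ω_n√(1−ζ²) = 13.4 rad/s. t_p = π/ω_d = 0.235 s.

t_p ≈ 0.235 s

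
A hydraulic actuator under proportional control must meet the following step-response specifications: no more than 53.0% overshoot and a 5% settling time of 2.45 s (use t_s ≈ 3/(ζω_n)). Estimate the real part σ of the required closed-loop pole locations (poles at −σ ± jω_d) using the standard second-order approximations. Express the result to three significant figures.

The settling-time spec alone fixes σ = ζω_n = 3/t_s = 3/2.45 = 1.22.
(Overshoot then fixes ζ = 0.198 and hence ω_d = σ·√(1−ζ²)/ζ = 6.06 rad/s.)

σ ≈ 1.22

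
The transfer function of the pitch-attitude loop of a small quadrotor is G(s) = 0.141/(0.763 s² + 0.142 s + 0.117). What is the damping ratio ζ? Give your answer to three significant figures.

ζ ≈ 0.238

Dividing through by 0.763: denominator becomes s² + 0.1861 s + 0.1533.
So ω_n = √0.1533 = 0.392 rad/s and ζ = 0.1861/(2·0.392) = 0.238.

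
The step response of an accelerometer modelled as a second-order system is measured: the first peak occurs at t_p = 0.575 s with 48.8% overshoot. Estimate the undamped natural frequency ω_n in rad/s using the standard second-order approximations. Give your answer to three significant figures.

From the overshoot, ζ = −ln(OS)/√(π²+ln²(OS)) = 0.223.
From t_p = π/ω_d, ω_d = π/0.575 = 5.46 rad/s, so ω_n = ω_d/√(1−ζ²) = 5.60 rad/s.

ω_n ≈ 5.60 rad/s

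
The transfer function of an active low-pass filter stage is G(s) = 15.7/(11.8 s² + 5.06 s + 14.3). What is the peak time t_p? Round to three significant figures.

Dividing through by 11.8: denominator becomes s² + 0.4288 s + 1.212.
So ω_n = √1.212 = 1.10 rad/s and ζ = 0.4288/(2·1.10) = 0.195.
ω_d = ω_n√(1−ζ²) = 1.08 rad/s. t_p = π/ω_d = 2.91 s.

t_p ≈ 2.91 s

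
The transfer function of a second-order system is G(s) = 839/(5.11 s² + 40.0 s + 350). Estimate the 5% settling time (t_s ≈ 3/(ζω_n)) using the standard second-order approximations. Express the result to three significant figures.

t_s ≈ 0.767 s

Dividing through by 5.11: denominator becomes s² + 7.828 s + 68.49.
So ω_n = √68.49 = 8.28 rad/s and ζ = 7.828/(2·8.28) = 0.473.
t_s ≈ 3/(ζω_n) = 0.767 s.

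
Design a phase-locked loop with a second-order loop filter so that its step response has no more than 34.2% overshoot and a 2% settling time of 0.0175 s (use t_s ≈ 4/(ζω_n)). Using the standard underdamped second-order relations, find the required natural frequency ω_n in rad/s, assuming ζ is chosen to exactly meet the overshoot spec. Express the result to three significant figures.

ω_n ≈ 707 rad/s

From %OS = 100·exp(−πζ/√(1−ζ²)), invert to get ζ = −ln(OS)/√(π² + ln²(OS)) with OS = 0.342.
−ln 0.342 = 1.073, so ζ = 1.073/√(π² + 1.151) = 0.323.
From t_s ≈ 4/(ζω_n): ω_n = 4/(ζ·t_s) = 4/(0.323·0.0175) = 707 rad/s.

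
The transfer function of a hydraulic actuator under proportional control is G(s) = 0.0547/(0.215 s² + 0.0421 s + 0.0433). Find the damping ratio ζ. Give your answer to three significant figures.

Dividing through by 0.215: denominator becomes s² + 0.1958 s + 0.2014.
So ω_n = √0.2014 = 0.449 rad/s and ζ = 0.1958/(2·0.449) = 0.218.

ζ ≈ 0.218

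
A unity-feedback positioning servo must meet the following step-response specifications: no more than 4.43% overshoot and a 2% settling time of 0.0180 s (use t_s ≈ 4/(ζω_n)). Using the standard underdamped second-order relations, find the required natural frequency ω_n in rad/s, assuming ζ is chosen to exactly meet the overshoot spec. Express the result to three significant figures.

ω_n ≈ 316 rad/s

ζ = −ln(OS)/√(π² + (ln OS)²). With OS = 0.0443, ln OS = −3.117 and ζ = 3.117/4.425 = 0.704.
Then ω_n = 4/(ζ t_s) = 4/(0.704 × 0.0180) = 316 rad/s.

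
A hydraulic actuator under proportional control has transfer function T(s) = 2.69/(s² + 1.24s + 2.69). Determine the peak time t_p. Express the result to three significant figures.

ω_n = √2.69 = 1.64 rad/s; ζ = 1.24/(2·1.64) = 0.378.
ω_d = 1.64·√(1 − 0.378²) = 1.52 rad/s. Then t_p = π/ω_d = 2.07 s.

t_p ≈ 2.07 s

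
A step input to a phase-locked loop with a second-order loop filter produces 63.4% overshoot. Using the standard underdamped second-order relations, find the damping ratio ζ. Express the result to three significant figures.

Inverting the overshoot relation: ζ = |ln 0.634|/√(π² + ln²0.634) = 0.144.

ζ ≈ 0.144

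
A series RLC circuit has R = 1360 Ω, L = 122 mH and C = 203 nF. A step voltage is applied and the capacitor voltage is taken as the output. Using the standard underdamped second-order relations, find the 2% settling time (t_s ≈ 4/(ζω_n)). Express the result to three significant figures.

t_s ≈ 0.000718 s

For a series RLC circuit (capacitor voltage as output), ω_n = 1/√(LC) = 1/√(122 mH · 203 nF) = 6350 rad/s.
ζ = (R/2)·√(C/L) = (1360/2)·√(203 nF/122 mH) = 0.877.
t_s ≈ 4/(ζω_n) = 0.000718 s.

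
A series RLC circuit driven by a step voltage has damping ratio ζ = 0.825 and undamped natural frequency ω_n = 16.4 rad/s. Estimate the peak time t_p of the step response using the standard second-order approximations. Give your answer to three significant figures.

The damped frequency is ω_d = ω_n√(1−ζ²) = 16.4·√(1−0.681) = 9.27 rad/s.
Peak time t_p = π/ω_d = π/9.27 = 0.339 s.

t_p ≈ 0.339 s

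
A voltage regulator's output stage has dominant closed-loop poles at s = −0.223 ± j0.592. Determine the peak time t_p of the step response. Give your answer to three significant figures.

t_p = π/ω_d with ω_d = 0.592 (the imaginary part), so t_p = 5.31 s.

t_p ≈ 5.31 s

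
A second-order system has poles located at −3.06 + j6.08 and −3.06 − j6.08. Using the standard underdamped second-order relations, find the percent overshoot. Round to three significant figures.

With σ = 3.06, ω_d = 6.08: ω_n = √(σ²+ω_d²) = 6.81 rad/s, ζ = σ/ω_n = 0.450.
%OS = 100 e^{−πζ/√(1−ζ²)} with ζ = 0.450 gives 20.6%.

%OS ≈ 20.6%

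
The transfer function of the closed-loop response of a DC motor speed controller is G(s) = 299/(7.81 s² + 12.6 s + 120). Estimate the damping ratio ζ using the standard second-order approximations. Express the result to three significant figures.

Dividing through by 7.81: denominator becomes s² + 1.613 s + 15.36.
So ω_n = √15.36 = 3.92 rad/s and ζ = 1.613/(2·3.92) = 0.206.

ζ ≈ 0.206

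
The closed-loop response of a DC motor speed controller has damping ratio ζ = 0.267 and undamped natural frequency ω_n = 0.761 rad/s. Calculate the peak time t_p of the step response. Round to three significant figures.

t_p ≈ 4.28 s

The damped frequency is ω_d = ω_n√(1−ζ²) = 0.761·√(1−0.0713) = 0.733 rad/s.
Peak time t_p = π/ω_d = π/0.733 = 4.28 s.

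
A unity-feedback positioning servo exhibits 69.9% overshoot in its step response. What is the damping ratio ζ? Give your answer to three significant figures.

ζ = −ln(OS)/√(π² + (ln OS)²). With OS = 0.699, ln OS = −0.3581 and ζ = 0.3581/3.162 = 0.113.

ζ ≈ 0.113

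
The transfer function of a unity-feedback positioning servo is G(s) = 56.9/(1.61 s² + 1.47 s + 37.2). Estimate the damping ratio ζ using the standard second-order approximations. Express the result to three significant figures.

Dividing through by 1.61: denominator becomes s² + 0.9130 s + 23.11.
So ω_n = √23.11 = 4.81 rad/s and ζ = 0.9130/(2·4.81) = 0.0950.

ζ ≈ 0.0950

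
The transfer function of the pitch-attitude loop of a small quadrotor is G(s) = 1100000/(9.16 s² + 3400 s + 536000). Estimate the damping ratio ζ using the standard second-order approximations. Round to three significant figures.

Dividing through by 9.16: denominator becomes s² + 371.2 s + 58520.
So ω_n = √58520 = 242 rad/s and ζ = 371.2/(2·242) = 0.767.

ζ ≈ 0.767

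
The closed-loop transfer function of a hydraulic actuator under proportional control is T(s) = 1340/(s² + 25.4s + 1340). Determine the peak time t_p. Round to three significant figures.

t_p ≈ 0.0915 s

Comparing the denominator to s² + 2ζω_n s + ω_n²: ω_n = √1340 = 36.6 rad/s, and 2ζω_n = 25.4 so ζ = 25.4/(2·36.6) = 0.347.
The damped frequency ω_d = ω_n√(1−ζ²) = 34.3 rad/s. Then t_p = π/ω_d = 0.0915 s.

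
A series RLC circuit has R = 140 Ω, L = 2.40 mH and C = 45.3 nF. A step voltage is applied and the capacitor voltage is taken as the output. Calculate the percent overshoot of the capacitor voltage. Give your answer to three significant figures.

%OS ≈ 36.7%

For a series RLC circuit (capacitor voltage as output), ω_n = 1/√(LC) = 1/√(2.40 mH · 45.3 nF) = 95900 rad/s.
ζ = (R/2)·√(C/L) = (140/2)·√(45.3 nF/2.40 mH) = 0.304.
%OS = 100·exp(−πζ/√(1−ζ²)) = 36.7%.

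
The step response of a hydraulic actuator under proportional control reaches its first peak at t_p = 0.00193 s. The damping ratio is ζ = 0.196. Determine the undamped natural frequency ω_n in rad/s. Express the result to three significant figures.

Peak time t_p = π/ω_d, so ω_d = π/t_p = π/0.00193 = 1630 rad/s.
ω_n = ω_d/√(1−ζ²) = 1630/√0.962 = 1660 rad/s.

ω_n ≈ 1660 rad/s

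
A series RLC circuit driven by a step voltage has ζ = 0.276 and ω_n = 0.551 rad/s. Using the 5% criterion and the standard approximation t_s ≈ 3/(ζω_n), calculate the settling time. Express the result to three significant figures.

t_s ≈ 19.7 s

t_s ≈ 3/(ζω_n) = 3/(0.276 × 0.551) = 19.7 s.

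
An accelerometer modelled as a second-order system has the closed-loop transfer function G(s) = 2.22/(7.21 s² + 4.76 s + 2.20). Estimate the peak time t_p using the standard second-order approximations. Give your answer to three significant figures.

t_p ≈ 7.09 s

Dividing through by 7.21: denominator becomes s² + 0.6602 s + 0.3051.
So ω_n = √0.3051 = 0.552 rad/s and ζ = 0.6602/(2·0.552) = 0.598.
ω_d = 0.552·√(1 − 0.598²) = 0.443 rad/s. t_p = π/ω_d = 7.09 s.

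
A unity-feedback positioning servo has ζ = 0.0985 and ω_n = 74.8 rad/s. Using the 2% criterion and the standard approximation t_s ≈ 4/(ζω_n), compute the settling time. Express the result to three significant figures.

t_s ≈ 0.543 s

t_s ≈ 4/(ζω_n) = 4/(0.0985 × 74.8) = 0.543 s.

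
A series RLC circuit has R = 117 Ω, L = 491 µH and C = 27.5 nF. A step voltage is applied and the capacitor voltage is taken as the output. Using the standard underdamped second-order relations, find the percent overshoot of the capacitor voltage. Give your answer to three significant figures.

%OS ≈ 21.7%

For a series RLC circuit (capacitor voltage as output), ω_n = 1/√(LC) = 1/√(491 µH · 27.5 nF) = 272000 rad/s.
ζ = (R/2)·√(C/L) = (117/2)·√(27.5 nF/491 µH) = 0.438.
%OS = 100·exp(−πζ/√(1−ζ²)) = 21.7%.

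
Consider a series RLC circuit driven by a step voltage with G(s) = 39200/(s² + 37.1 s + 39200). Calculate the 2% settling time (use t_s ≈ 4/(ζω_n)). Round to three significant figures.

t_s ≈ 0.216 s

Comparing the denominator to s² + 2ζω_n s + ω_n²: ω_n = √39200 = 198 rad/s, and 2ζω_n = 37.1 so ζ = 37.1/(2·198) = 0.0937.
t_s ≈ 4/(ζω_n) = 4/(0.0937·198) = 0.216 s.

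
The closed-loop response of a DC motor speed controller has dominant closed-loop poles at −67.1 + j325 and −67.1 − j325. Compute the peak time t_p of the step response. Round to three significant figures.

t_p ≈ 0.00967 s

t_p = π/ω_d with ω_d = 325 (the imaginary part), so t_p = 0.00967 s.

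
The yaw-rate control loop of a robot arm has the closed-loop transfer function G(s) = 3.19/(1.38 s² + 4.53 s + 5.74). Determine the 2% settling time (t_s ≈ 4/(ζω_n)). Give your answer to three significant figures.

Dividing through by 1.38: denominator becomes s² + 3.283 s + 4.159.
So ω_n = √4.159 = 2.04 rad/s and ζ = 3.283/(2·2.04) = 0.805.
t_s ≈ 4/(ζω_n) = 2.44 s.

t_s ≈ 2.44 s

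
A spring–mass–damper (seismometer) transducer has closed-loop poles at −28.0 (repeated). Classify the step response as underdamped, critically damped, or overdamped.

critically damped

Since there is a repeated negative-real pole, the response is critically damped.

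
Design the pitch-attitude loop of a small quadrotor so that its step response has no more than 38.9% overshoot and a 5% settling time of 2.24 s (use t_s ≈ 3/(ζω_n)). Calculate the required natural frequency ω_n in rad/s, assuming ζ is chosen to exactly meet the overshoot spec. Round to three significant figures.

ω_n ≈ 4.65 rad/s

From %OS = 100·exp(−πζ/√(1−ζ²)), invert to get ζ = −ln(OS)/√(π² + ln²(OS)) with OS = 0.389.
−ln 0.389 = 0.9442, so ζ = 0.9442/√(π² + 0.8915) = 0.288.
From t_s ≈ 3/(ζω_n): ω_n = 3/(ζ·t_s) = 3/(0.288·2.24) = 4.65 rad/s.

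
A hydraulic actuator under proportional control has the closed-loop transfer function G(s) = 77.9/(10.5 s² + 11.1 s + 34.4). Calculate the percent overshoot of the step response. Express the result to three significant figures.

Dividing through by 10.5: denominator becomes s² + 1.057 s + 3.276.
So ω_n = √3.276 = 1.81 rad/s and ζ = 1.057/(2·1.81) = 0.292.
%OS = 100 e^{−πζ/√(1−ζ²)} with ζ = 0.292 gives 38.3%.

%OS ≈ 38.3%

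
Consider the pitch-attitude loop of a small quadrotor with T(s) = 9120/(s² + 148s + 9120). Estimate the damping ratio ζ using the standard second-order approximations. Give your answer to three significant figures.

ζ ≈ 0.775

Matching coefficients with s² + 2ζω_n s + ω_n² gives ω_n² = 9120 ⇒ ω_n = 95.5 rad/s, and ζ = 148/(2ω_n) = 0.775.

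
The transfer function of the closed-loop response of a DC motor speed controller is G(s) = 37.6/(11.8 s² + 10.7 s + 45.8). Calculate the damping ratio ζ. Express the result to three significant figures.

Dividing through by 11.8: denominator becomes s² + 0.9068 s + 3.881.
So ω_n = √3.881 = 1.97 rad/s and ζ = 0.9068/(2·1.97) = 0.230.

ζ ≈ 0.230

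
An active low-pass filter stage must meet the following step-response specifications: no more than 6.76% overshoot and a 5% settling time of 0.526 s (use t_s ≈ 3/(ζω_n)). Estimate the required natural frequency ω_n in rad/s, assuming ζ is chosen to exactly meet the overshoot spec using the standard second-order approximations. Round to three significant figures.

Inverting the overshoot relation: ζ = |ln 0.0676|/√(π² + ln²0.0676) = 0.651.
Then ω_n = 3/(ζ t_s) = 3/(0.651 × 0.526) = 8.76 rad/s.

ω_n ≈ 8.76 rad/s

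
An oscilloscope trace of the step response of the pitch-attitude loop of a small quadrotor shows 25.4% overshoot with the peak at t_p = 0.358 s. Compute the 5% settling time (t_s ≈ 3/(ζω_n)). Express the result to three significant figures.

From the overshoot, ζ = −ln(OS)/√(π²+ln²(OS)) = 0.400.
t_p = π/ω_d ⇒ ω_d = 8.78 rad/s; then ω_n = ω_d/√(1−ζ²) = 9.57 rad/s.
t_s ≈ 3/(ζω_n) = 3/(0.400·9.57) = 0.784 s.

t_s ≈ 0.784 s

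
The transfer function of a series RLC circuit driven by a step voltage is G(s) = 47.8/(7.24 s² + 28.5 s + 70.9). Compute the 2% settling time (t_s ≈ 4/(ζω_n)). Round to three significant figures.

t_s ≈ 2.03 s

Dividing through by 7.24: denominator becomes s² + 3.936 s + 9.793.
So ω_n = √9.793 = 3.13 rad/s and ζ = 3.936/(2·3.13) = 0.629.
t_s ≈ 4/(ζω_n) = 2.03 s.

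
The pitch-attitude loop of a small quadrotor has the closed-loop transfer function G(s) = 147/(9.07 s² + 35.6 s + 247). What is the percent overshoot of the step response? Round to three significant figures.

%OS ≈ 27.9%

Dividing through by 9.07: denominator becomes s² + 3.925 s + 27.23.
So ω_n = √27.23 = 5.22 rad/s and ζ = 3.925/(2·5.22) = 0.376.
Overshoot: exp(−π·0.376/√(1−0.376²)) = 0.279, i.e. 27.9%.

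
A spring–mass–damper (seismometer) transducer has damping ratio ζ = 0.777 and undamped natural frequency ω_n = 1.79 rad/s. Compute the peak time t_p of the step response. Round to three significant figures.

t_p ≈ 2.79 s

The damped frequency is ω_d = ω_n√(1−ζ²) = 1.79·√(1−0.604) = 1.13 rad/s.
Peak time t_p = π/ω_d = π/1.13 = 2.79 s.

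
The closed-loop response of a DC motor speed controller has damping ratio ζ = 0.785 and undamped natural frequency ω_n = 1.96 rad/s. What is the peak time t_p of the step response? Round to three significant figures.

The damped frequency is ω_d = ω_n√(1−ζ²) = 1.96·√(1−0.616) = 1.21 rad/s.
Peak time t_p = π/ω_d = π/1.21 = 2.59 s.

t_p ≈ 2.59 s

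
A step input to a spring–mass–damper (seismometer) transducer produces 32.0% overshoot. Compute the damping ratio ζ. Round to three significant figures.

ζ ≈ 0.341

ζ = −ln(OS)/√(π² + (ln OS)²). With OS = 0.320, ln OS = −1.139 and ζ = 1.139/3.342 = 0.341.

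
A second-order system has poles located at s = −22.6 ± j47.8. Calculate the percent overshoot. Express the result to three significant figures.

%OS ≈ 22.6%

The poles are at −σ ± jω_d with σ = 22.6 and ω_d = 47.8, so ω_n = √(σ²+ω_d²) = 52.9 rad/s and ζ = σ/ω_n = 0.427.
%OS = 100 e^{−πζ/√(1−ζ²)} with ζ = 0.427 gives 22.6%.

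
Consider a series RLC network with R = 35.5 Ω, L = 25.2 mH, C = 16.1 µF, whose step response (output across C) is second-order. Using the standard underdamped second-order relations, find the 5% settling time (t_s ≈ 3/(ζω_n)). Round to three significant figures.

For a series RLC circuit (capacitor voltage as output), ω_n = 1/√(LC) = 1/√(25.2 mH · 16.1 µF) = 1570 rad/s.
ζ = (R/2)·√(C/L) = (35.5/2)·√(16.1 µF/25.2 mH) = 0.449.
t_s ≈ 3/(ζω_n) = 0.00426 s.

t_s ≈ 0.00426 s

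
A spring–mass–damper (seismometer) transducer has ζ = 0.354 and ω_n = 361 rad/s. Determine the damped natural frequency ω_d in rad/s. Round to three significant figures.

ω_d ≈ 338 rad/s

ω_d = ω_n√(1−ζ²) = 361·√0.875 = 338 rad/s.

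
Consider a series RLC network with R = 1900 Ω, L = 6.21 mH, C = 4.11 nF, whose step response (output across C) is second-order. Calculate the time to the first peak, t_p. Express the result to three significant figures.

t_p ≈ 0.0000250 s

For a series RLC circuit (capacitor voltage as output), ω_n = 1/√(LC) = 1/√(6.21 mH · 4.11 nF) = 198000 rad/s.
ζ = (R/2)·√(C/L) = (1900/2)·√(4.11 nF/6.21 mH) = 0.773.
The damped frequency ω_d = ω_n√(1−ζ²) = 126000 rad/s. t_p = π/ω_d = 0.0000250 s.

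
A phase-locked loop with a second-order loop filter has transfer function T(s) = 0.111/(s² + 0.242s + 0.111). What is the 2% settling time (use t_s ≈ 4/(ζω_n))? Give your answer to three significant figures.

Comparing the denominator to s² + 2ζω_n s + ω_n²: ω_n = √0.111 = 0.333 rad/s, and 2ζω_n = 0.242 so ζ = 0.242/(2·0.333) = 0.363.
t_s ≈ 4/(ζω_n) = 4/(0.363·0.333) = 33.1 s.

t_s ≈ 33.1 s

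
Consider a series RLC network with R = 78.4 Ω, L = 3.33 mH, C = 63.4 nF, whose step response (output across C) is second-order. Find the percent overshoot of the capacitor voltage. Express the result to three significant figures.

%OS ≈ 58.0%

For a series RLC circuit (capacitor voltage as output), ω_n = 1/√(LC) = 1/√(3.33 mH · 63.4 nF) = 68800 rad/s.
ζ = (R/2)·√(C/L) = (78.4/2)·√(63.4 nF/3.33 mH) = 0.171.
%OS = 100·exp(−πζ/√(1−ζ²)) = 58.0%.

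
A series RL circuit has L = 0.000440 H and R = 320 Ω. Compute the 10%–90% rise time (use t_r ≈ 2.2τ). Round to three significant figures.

τ = L/R = 0.000440/320 = 0.00000137 s.
t_r ≈ 2.2τ = 0.00000303 s.

t_r ≈ 0.00000303 s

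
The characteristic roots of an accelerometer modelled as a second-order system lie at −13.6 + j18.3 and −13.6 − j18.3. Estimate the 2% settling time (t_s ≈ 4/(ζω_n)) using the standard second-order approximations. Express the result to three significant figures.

t_s ≈ 0.294 s

For poles at −σ ± jω_d, ζω_n = σ = 13.6, so t_s ≈ 4/σ = 0.294 s.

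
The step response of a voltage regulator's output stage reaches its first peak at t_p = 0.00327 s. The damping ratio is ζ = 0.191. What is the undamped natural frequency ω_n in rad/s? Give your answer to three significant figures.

ω_n ≈ 979 rad/s

Peak time t_p = π/ω_d, so ω_d = π/t_p = π/0.00327 = 961 rad/s.
ω_n = ω_d/√(1−ζ²) = 961/√0.964 = 979 rad/s.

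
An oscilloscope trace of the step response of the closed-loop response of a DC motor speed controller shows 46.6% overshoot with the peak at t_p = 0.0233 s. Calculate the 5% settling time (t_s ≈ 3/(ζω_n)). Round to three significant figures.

ζ from %OS: ζ = |ln 0.466|/√(π²+ln²0.466) = 0.236.
From t_p = π/ω_d, ω_d = π/0.0233 = 135 rad/s, so ω_n = ω_d/√(1−ζ²) = 139 rad/s.
t_s ≈ 3/(ζω_n) = 3/(0.236·139) = 0.0915 s.

t_s ≈ 0.0915 s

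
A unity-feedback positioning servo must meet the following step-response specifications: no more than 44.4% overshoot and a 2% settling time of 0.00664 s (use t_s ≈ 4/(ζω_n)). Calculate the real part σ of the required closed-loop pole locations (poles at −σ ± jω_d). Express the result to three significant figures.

The settling-time spec alone fixes σ = ζω_n = 4/t_s = 4/0.00664 = 602.
(Overshoot then fixes ζ = 0.250 and hence ω_d = σ·√(1−ζ²)/ζ = 2330 rad/s.)

σ ≈ 602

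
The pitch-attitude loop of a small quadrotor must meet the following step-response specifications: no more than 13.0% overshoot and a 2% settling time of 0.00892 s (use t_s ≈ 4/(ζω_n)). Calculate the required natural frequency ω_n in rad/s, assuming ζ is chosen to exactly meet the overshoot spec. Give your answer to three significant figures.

ω_n ≈ 823 rad/s

ζ = −ln(OS)/√(π² + (ln OS)²). With OS = 0.130, ln OS = −2.040 and ζ = 2.040/3.746 = 0.545.
From t_s ≈ 4/(ζω_n): ω_n = 4/(ζ·t_s) = 4/(0.545·0.00892) = 823 rad/s.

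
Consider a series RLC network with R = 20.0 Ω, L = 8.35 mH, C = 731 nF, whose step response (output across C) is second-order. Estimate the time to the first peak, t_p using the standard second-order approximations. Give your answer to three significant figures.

t_p ≈ 0.000247 s

For a series RLC circuit (capacitor voltage as output), ω_n = 1/√(LC) = 1/√(8.35 mH · 731 nF) = 12800 rad/s.
ζ = (R/2)·√(C/L) = (20.0/2)·√(731 nF/8.35 mH) = 0.0936.
The damped frequency ω_d = ω_n√(1−ζ²) = 12700 rad/s. t_p = π/ω_d = 0.000247 s.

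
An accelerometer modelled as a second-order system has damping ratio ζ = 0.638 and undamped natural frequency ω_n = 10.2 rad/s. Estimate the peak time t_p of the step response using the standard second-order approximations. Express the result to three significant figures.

The damped frequency is ω_d = ω_n√(1−ζ²) = 10.2·√(1−0.407) = 7.85 rad/s.
Peak time t_p = π/ω_d = π/7.85 = 0.400 s.

t_p ≈ 0.400 s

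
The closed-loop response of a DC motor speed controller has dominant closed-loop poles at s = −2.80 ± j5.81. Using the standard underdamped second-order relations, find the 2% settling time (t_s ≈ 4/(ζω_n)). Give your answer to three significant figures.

t_s ≈ 1.43 s

For poles at −σ ± jω_d, ζω_n = σ = 2.80, so t_s ≈ 4/σ = 1.43 s.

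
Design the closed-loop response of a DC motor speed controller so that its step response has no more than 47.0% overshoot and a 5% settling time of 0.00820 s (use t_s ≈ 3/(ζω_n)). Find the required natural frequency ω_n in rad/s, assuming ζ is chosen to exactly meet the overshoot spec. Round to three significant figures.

ω_n ≈ 1570 rad/s

Inverting the overshoot relation: ζ = |ln 0.470|/√(π² + ln²0.470) = 0.234.
From t_s ≈ 3/(ζω_n): ω_n = 3/(ζ·t_s) = 3/(0.234·0.00820) = 1570 rad/s.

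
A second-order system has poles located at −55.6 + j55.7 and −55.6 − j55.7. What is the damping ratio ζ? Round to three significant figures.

ζ ≈ 0.706

The poles are at −σ ± jω_d with σ = 55.6 and ω_d = 55.7, so ω_n = √(σ²+ω_d²) = 78.7 rad/s and ζ = σ/ω_n = 0.706.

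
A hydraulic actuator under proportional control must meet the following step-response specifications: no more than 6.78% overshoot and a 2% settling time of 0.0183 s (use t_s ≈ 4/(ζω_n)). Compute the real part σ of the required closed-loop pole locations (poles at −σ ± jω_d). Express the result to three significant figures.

The settling-time spec alone fixes σ = ζω_n = 4/t_s = 4/0.0183 = 219.
(Overshoot then fixes ζ = 0.651 and hence ω_d = σ·√(1−ζ²)/ζ = 255 rad/s.)

σ ≈ 219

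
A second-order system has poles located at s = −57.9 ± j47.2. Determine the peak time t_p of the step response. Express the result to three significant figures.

t_p = π/ω_d with ω_d = 47.2 (the imaginary part), so t_p = 0.0666 s.

t_p ≈ 0.0666 s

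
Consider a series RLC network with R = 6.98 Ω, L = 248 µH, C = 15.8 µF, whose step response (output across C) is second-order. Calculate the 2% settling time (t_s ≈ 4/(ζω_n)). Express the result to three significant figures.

For a series RLC circuit (capacitor voltage as output), ω_n = 1/√(LC) = 1/√(248 µH · 15.8 µF) = 16000 rad/s.
ζ = (R/2)·√(C/L) = (6.98/2)·√(15.8 µF/248 µH) = 0.881.
t_s ≈ 4/(ζω_n) = 0.000284 s.

t_s ≈ 0.000284 s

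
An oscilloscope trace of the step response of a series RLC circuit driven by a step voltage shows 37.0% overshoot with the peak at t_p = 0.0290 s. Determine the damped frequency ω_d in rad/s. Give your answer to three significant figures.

t_p = π/ω_d, so ω_d = π/0.0290 = 108 rad/s.

ω_d ≈ 108 rad/s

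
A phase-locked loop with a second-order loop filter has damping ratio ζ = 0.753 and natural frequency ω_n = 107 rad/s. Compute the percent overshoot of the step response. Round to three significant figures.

For an underdamped second-order system, %OS = 100·exp(−πζ/√(1−ζ²)).
πζ/√(1−ζ²) = π·0.753/√(1−0.567) = 3.595, so %OS = 100·e^(−3.595) = 2.75%.

%OS ≈ 2.75%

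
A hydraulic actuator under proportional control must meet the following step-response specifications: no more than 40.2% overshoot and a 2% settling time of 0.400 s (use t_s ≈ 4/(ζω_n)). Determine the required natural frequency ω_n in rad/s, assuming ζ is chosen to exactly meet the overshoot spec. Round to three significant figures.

From %OS = 100·exp(−πζ/√(1−ζ²)), invert to get ζ = −ln(OS)/√(π² + ln²(OS)) with OS = 0.402.
−ln 0.402 = 0.9113, so ζ = 0.9113/√(π² + 0.8305) = 0.279.
Then ω_n = 4/(ζ t_s) = 4/(0.279 × 0.400) = 35.9 rad/s.

ω_n ≈ 35.9 rad/s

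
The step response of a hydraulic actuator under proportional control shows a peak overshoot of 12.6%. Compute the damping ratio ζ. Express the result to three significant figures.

ζ ≈ 0.550

ζ = −ln(OS)/√(π² + (ln OS)²). With OS = 0.126, ln OS = −2.071 and ζ = 2.071/3.763 = 0.550.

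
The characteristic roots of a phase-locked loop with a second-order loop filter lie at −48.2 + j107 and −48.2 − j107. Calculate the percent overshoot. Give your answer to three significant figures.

With σ = 48.2, ω_d = 107: ω_n = √(σ²+ω_d²) = 117 rad/s, ζ = σ/ω_n = 0.411.
%OS = 100·exp(−πζ/√(1−ζ²)) = 24.3%.

%OS ≈ 24.3%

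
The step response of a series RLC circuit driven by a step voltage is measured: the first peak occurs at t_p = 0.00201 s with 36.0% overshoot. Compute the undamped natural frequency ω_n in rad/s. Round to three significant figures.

The overshoot fixes ζ = −ln(OS)/√(π²+ln²(OS)) = 0.309.
From t_p = π/ω_d, ω_d = π/0.00201 = 1560 rad/s, so ω_n = ω_d/√(1−ζ²) = 1640 rad/s.

ω_n ≈ 1640 rad/s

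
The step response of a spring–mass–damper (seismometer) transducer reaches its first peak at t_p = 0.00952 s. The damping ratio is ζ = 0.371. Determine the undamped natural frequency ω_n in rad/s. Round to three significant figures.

ω_n ≈ 355 rad/s

Peak time t_p = π/ω_d, so ω_d = π/t_p = π/0.00952 = 330 rad/s.
ω_n = ω_d/√(1−ζ²) = 330/√0.862 = 355 rad/s.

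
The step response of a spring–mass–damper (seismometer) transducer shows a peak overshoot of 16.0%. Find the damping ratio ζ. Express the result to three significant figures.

ζ ≈ 0.504

From %OS = 100·exp(−πζ/√(1−ζ²)), invert to get ζ = −ln(OS)/√(π² + ln²(OS)) with OS = 0.160.
−ln 0.160 = 1.833, so ζ = 1.833/√(π² + 3.358) = 0.504.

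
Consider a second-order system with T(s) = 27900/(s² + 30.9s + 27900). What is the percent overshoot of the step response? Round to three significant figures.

Matching coefficients with s² + 2ζω_n s + ω_n² gives ω_n² = 27900 ⇒ ω_n = 167 rad/s, and ζ = 30.9/(2ω_n) = 0.0925.
%OS = 100·exp(−πζ/√(1−ζ²)) = 74.7%.

%OS ≈ 74.7%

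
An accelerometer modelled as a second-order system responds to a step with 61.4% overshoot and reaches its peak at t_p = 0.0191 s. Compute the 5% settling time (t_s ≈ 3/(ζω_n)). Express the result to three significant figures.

From the overshoot, ζ = −ln(OS)/√(π²+ln²(OS)) = 0.153.
From t_p = π/ω_d, ω_d = π/0.0191 = 164 rad/s, so ω_n = ω_d/√(1−ζ²) = 166 rad/s.
t_s ≈ 3/(ζω_n) = 3/(0.153·166) = 0.117 s.

t_s ≈ 0.117 s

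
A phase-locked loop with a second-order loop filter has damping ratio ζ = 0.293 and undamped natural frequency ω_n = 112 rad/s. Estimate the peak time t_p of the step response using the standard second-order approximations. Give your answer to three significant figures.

The damped frequency is ω_d = ω_n√(1−ζ²) = 112·√(1−0.0858) = 107 rad/s.
Peak time t_p = π/ω_d = π/107 = 0.0293 s.

t_p ≈ 0.0293 s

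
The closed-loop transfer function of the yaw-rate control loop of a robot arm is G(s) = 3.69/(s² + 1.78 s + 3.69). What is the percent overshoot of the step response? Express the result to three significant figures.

ω_n = √3.69 = 1.92 rad/s; ζ = 1.78/(2·1.92) = 0.463.
Overshoot: exp(−π·0.463/√(1−0.463²)) = 0.194, i.e. 19.4%.

%OS ≈ 19.4%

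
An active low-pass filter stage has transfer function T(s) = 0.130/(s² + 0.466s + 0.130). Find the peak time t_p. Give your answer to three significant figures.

Comparing the denominator to s² + 2ζω_n s + ω_n²: ω_n = √0.130 = 0.361 rad/s, and 2ζω_n = 0.466 so ζ = 0.466/(2·0.361) = 0.646.
ω_d = 0.361·√(1 − 0.646²) = 0.275 rad/s. Then t_p = π/ω_d = 11.4 s.

t_p ≈ 11.4 s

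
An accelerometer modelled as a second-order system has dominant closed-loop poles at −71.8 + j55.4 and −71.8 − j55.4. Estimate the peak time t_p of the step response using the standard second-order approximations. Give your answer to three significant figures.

t_p ≈ 0.0567 s

t_p = π/ω_d with ω_d = 55.4 (the imaginary part), so t_p = 0.0567 s.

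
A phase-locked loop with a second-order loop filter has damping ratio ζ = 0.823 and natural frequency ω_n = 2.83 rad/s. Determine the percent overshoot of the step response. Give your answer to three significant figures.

For an underdamped second-order system, %OS = 100·exp(−πζ/√(1−ζ²)).
πζ/√(1−ζ²) = π·0.823/√(1−0.677) = 4.552, so %OS = 100·e^(−4.552) = 1.05%.

%OS ≈ 1.05%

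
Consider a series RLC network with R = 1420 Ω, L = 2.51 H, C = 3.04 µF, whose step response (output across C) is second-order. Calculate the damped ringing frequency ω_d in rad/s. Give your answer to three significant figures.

ω_d ≈ 226 rad/s

For a series RLC circuit (capacitor voltage as output), ω_n = 1/√(LC) = 1/√(2.51 H · 3.04 µF) = 362 rad/s.
ζ = (R/2)·√(C/L) = (1420/2)·√(3.04 µF/2.51 H) = 0.781.
The damped frequency ω_d = ω_n√(1−ζ²) = 226 rad/s.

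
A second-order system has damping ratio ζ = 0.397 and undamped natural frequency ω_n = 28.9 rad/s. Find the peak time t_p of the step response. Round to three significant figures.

t_p ≈ 0.118 s

The damped frequency is ω_d = ω_n√(1−ζ²) = 28.9·√(1−0.158) = 26.5 rad/s.
Peak time t_p = π/ω_d = π/26.5 = 0.118 s.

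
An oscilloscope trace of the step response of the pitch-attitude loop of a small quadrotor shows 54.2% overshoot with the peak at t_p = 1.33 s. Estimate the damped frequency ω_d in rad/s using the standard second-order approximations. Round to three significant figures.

ω_d ≈ 2.36 rad/s

t_p = π/ω_d, so ω_d = π/1.33 = 2.36 rad/s.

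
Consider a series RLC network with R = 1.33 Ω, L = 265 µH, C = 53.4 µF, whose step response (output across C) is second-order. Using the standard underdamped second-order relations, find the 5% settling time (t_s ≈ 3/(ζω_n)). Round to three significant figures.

For a series RLC circuit (capacitor voltage as output), ω_n = 1/√(LC) = 1/√(265 µH · 53.4 µF) = 8410 rad/s.
ζ = (R/2)·√(C/L) = (1.33/2)·√(53.4 µF/265 µH) = 0.299.
t_s ≈ 3/(ζω_n) = 0.00120 s.

t_s ≈ 0.00120 s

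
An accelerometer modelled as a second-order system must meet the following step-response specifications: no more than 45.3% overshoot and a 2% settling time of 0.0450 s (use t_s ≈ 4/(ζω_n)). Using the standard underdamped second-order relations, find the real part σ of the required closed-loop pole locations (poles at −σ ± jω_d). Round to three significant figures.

The settling-time spec alone fixes σ = ζω_n = 4/t_s = 4/0.0450 = 88.9.
(Overshoot then fixes ζ = 0.244 and hence ω_d = σ·√(1−ζ²)/ζ = 353 rad/s.)

σ ≈ 88.9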